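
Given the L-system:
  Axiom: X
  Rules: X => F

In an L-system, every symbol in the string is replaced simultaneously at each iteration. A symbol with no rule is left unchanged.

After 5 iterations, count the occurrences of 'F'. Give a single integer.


Step 0: X  (0 'F')
Step 1: F  (1 'F')
Step 2: F  (1 'F')
Step 3: F  (1 'F')
Step 4: F  (1 'F')
Step 5: F  (1 'F')

Answer: 1


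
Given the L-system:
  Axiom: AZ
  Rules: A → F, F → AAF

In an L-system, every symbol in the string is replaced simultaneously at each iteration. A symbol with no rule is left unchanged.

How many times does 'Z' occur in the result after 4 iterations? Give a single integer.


Step 0: AZ  (1 'Z')
Step 1: FZ  (1 'Z')
Step 2: AAFZ  (1 'Z')
Step 3: FFAAFZ  (1 'Z')
Step 4: AAFAAFFFAAFZ  (1 'Z')

Answer: 1


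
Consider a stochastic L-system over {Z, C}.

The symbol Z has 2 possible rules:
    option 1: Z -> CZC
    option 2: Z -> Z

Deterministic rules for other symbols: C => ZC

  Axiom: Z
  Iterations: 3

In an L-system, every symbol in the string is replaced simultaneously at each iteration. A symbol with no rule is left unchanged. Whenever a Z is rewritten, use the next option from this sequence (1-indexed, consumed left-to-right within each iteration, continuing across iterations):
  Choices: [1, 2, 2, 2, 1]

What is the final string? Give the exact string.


Answer: ZZCZCZCZC

Derivation:
Step 0: Z
Step 1: CZC  (used choices [1])
Step 2: ZCZZC  (used choices [2])
Step 3: ZZCZCZCZC  (used choices [2, 2, 1])


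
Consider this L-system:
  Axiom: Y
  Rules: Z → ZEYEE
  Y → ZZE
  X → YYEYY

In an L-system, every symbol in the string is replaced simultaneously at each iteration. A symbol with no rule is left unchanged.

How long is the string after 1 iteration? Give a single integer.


Answer: 3

Derivation:
Step 0: length = 1
Step 1: length = 3


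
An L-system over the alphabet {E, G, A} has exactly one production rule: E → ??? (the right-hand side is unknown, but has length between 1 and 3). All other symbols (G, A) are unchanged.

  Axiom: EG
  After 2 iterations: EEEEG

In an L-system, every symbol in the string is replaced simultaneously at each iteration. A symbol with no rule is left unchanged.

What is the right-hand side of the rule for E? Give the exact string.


Trying E → EE:
  Step 0: EG
  Step 1: EEG
  Step 2: EEEEG
Matches the given result.

Answer: EE


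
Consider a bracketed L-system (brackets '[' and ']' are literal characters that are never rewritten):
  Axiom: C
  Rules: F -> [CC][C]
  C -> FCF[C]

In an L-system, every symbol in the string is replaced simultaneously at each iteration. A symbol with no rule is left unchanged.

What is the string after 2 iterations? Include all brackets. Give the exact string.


Answer: [CC][C]FCF[C][CC][C][FCF[C]]

Derivation:
Step 0: C
Step 1: FCF[C]
Step 2: [CC][C]FCF[C][CC][C][FCF[C]]


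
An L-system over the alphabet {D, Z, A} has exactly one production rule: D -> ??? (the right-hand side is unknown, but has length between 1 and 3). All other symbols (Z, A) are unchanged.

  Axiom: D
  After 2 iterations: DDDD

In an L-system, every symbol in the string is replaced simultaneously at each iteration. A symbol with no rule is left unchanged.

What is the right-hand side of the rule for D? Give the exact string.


Answer: DD

Derivation:
Trying D -> DD:
  Step 0: D
  Step 1: DD
  Step 2: DDDD
Matches the given result.


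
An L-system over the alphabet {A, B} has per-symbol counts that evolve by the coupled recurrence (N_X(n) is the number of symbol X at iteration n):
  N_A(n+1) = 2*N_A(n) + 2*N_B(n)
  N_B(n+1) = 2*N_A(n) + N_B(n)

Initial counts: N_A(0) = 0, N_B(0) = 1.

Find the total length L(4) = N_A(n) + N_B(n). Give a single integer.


Answer: 139

Derivation:
Step 0: N_A=0, N_B=1, L=1
Step 1: N_A=2, N_B=1, L=3
Step 2: N_A=6, N_B=5, L=11
Step 3: N_A=22, N_B=17, L=39
Step 4: N_A=78, N_B=61, L=139


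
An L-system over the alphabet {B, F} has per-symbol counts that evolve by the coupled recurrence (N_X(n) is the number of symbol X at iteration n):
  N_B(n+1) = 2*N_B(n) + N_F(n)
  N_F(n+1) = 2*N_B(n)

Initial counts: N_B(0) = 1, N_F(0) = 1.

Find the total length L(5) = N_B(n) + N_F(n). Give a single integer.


Step 0: N_B=1, N_F=1, L=2
Step 1: N_B=3, N_F=2, L=5
Step 2: N_B=8, N_F=6, L=14
Step 3: N_B=22, N_F=16, L=38
Step 4: N_B=60, N_F=44, L=104
Step 5: N_B=164, N_F=120, L=284

Answer: 284


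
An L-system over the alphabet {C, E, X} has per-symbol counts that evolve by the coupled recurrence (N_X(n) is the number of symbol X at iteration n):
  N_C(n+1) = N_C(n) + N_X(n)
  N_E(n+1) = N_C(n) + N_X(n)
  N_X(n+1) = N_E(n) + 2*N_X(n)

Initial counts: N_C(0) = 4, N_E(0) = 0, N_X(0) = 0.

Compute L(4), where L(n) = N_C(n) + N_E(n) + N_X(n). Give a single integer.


Answer: 72

Derivation:
Step 0: N_C=4, N_E=0, N_X=0, L=4
Step 1: N_C=4, N_E=4, N_X=0, L=8
Step 2: N_C=4, N_E=4, N_X=4, L=12
Step 3: N_C=8, N_E=8, N_X=12, L=28
Step 4: N_C=20, N_E=20, N_X=32, L=72


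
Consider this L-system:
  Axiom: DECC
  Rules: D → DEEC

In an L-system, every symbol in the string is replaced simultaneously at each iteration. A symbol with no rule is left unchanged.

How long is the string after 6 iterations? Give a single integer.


Step 0: length = 4
Step 1: length = 7
Step 2: length = 10
Step 3: length = 13
Step 4: length = 16
Step 5: length = 19
Step 6: length = 22

Answer: 22


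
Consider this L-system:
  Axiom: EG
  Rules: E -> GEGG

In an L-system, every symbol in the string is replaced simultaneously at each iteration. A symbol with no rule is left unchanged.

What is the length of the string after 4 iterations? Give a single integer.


Step 0: length = 2
Step 1: length = 5
Step 2: length = 8
Step 3: length = 11
Step 4: length = 14

Answer: 14


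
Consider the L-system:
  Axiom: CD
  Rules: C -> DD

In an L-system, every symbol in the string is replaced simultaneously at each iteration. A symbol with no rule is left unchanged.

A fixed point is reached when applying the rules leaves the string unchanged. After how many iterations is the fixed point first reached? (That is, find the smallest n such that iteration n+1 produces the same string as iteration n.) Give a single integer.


Step 0: CD
Step 1: DDD
Step 2: DDD  (unchanged — fixed point at step 1)

Answer: 1


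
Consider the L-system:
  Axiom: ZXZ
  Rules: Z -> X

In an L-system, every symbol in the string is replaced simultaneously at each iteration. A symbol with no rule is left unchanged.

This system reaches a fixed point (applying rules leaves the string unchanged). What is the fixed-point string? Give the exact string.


Step 0: ZXZ
Step 1: XXX
Step 2: XXX  (unchanged — fixed point at step 1)

Answer: XXX


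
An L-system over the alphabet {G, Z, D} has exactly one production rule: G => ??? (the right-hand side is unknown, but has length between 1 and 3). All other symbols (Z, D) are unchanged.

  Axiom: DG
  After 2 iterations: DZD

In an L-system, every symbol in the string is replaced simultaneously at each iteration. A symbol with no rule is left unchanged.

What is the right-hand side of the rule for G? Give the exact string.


Trying G => ZD:
  Step 0: DG
  Step 1: DZD
  Step 2: DZD
Matches the given result.

Answer: ZD


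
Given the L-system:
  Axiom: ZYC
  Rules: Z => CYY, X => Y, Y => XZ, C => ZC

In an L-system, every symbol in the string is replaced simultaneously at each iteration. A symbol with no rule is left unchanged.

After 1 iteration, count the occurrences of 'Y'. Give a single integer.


Step 0: ZYC  (1 'Y')
Step 1: CYYXZZC  (2 'Y')

Answer: 2


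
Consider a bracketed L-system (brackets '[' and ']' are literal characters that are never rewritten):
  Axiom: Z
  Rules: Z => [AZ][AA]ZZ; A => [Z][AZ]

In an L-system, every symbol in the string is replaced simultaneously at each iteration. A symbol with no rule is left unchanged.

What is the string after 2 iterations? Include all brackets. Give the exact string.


Answer: [[Z][AZ][AZ][AA]ZZ][[Z][AZ][Z][AZ]][AZ][AA]ZZ[AZ][AA]ZZ

Derivation:
Step 0: Z
Step 1: [AZ][AA]ZZ
Step 2: [[Z][AZ][AZ][AA]ZZ][[Z][AZ][Z][AZ]][AZ][AA]ZZ[AZ][AA]ZZ


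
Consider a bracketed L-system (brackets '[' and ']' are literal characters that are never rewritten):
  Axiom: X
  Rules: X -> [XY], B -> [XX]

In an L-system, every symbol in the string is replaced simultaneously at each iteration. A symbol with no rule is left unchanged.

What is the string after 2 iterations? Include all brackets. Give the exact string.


Step 0: X
Step 1: [XY]
Step 2: [[XY]Y]

Answer: [[XY]Y]


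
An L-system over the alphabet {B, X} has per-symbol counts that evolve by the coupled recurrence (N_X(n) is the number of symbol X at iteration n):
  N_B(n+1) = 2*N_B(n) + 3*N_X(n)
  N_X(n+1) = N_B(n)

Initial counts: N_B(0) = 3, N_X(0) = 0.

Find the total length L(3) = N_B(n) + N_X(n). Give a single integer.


Step 0: N_B=3, N_X=0, L=3
Step 1: N_B=6, N_X=3, L=9
Step 2: N_B=21, N_X=6, L=27
Step 3: N_B=60, N_X=21, L=81

Answer: 81


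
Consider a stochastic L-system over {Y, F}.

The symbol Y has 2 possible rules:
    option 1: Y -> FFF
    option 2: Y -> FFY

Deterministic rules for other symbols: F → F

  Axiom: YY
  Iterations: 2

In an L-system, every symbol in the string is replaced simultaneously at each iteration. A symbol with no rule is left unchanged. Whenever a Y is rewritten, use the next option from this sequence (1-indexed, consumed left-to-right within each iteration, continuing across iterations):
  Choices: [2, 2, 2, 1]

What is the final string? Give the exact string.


Answer: FFFFYFFFFF

Derivation:
Step 0: YY
Step 1: FFYFFY  (used choices [2, 2])
Step 2: FFFFYFFFFF  (used choices [2, 1])


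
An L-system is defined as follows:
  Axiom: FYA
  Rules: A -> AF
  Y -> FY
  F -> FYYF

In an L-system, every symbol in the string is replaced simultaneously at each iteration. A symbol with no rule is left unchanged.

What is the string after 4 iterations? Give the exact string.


Answer: FYYFFYFYFYYFFYYFFYFYYFFYFYYFFYFYFYYFFYYFFYFYFYYFFYYFFYFYYFFYFYFYYFFYYFFYFYYFFYFYFYYFFYYFFYFYYFFYFYYFFYFYFYYFFYYFFYFYFYYFFYYFFYFYYFFYFYYFFYFYFYYFFYYFFYFYFYYFFYYFFYAFFYYFFYYFFYFYFYYFFYYFFYFYFYYFFYYFFYFYYFFYFYYFFYFYFYYF

Derivation:
Step 0: FYA
Step 1: FYYFFYAF
Step 2: FYYFFYFYFYYFFYYFFYAFFYYF
Step 3: FYYFFYFYFYYFFYYFFYFYYFFYFYYFFYFYFYYFFYYFFYFYFYYFFYYFFYAFFYYFFYYFFYFYFYYF
Step 4: FYYFFYFYFYYFFYYFFYFYYFFYFYYFFYFYFYYFFYYFFYFYFYYFFYYFFYFYYFFYFYFYYFFYYFFYFYYFFYFYFYYFFYYFFYFYYFFYFYYFFYFYFYYFFYYFFYFYFYYFFYYFFYFYYFFYFYYFFYFYFYYFFYYFFYFYFYYFFYYFFYAFFYYFFYYFFYFYFYYFFYYFFYFYFYYFFYYFFYFYYFFYFYYFFYFYFYYF


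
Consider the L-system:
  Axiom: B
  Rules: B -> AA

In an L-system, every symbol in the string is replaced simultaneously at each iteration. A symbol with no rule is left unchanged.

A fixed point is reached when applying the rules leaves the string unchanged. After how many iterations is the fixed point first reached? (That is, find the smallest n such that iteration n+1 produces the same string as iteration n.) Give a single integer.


Answer: 1

Derivation:
Step 0: B
Step 1: AA
Step 2: AA  (unchanged — fixed point at step 1)


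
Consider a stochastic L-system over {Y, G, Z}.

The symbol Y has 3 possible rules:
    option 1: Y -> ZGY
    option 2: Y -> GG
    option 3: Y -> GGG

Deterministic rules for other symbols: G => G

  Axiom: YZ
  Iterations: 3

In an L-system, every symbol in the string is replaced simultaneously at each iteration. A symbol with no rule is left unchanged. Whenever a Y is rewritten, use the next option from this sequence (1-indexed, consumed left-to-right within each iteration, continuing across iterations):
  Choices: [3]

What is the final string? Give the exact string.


Answer: GGGZ

Derivation:
Step 0: YZ
Step 1: GGGZ  (used choices [3])
Step 2: GGGZ  (used choices [])
Step 3: GGGZ  (used choices [])


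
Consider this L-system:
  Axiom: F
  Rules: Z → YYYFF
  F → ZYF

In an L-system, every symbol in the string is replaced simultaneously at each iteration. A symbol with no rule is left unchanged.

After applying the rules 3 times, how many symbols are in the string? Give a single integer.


Answer: 19

Derivation:
Step 0: length = 1
Step 1: length = 3
Step 2: length = 9
Step 3: length = 19


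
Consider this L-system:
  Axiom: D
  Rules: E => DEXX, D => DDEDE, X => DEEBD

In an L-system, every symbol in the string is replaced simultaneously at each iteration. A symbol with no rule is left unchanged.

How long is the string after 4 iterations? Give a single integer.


Answer: 481

Derivation:
Step 0: length = 1
Step 1: length = 5
Step 2: length = 23
Step 3: length = 107
Step 4: length = 481


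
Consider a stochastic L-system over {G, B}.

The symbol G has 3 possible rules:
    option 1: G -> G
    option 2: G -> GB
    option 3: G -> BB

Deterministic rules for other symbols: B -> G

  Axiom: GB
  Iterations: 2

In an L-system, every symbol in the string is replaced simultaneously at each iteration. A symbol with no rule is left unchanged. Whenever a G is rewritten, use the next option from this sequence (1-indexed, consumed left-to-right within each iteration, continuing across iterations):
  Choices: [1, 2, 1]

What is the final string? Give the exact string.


Answer: GBG

Derivation:
Step 0: GB
Step 1: GG  (used choices [1])
Step 2: GBG  (used choices [2, 1])


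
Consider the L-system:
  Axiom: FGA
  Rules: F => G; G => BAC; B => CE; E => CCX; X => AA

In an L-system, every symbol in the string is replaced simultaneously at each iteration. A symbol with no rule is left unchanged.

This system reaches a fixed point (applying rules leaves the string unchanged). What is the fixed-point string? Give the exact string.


Answer: CCCAAACCCCAAACA

Derivation:
Step 0: FGA
Step 1: GBACA
Step 2: BACCEACA
Step 3: CEACCCCXACA
Step 4: CCCXACCCCAAACA
Step 5: CCCAAACCCCAAACA
Step 6: CCCAAACCCCAAACA  (unchanged — fixed point at step 5)


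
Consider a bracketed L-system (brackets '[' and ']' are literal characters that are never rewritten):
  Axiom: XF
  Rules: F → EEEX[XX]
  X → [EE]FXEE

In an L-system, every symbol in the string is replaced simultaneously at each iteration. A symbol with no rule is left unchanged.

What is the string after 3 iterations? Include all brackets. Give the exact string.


Answer: [EE]EEE[EE]FXEE[[EE]FXEE[EE]FXEE][EE]EEEX[XX][EE]FXEEEEEEEEE[EE]EEEX[XX][EE]FXEEEE[[EE]EEEX[XX][EE]FXEEEE[EE]EEEX[XX][EE]FXEEEE]

Derivation:
Step 0: XF
Step 1: [EE]FXEEEEEX[XX]
Step 2: [EE]EEEX[XX][EE]FXEEEEEEE[EE]FXEE[[EE]FXEE[EE]FXEE]
Step 3: [EE]EEE[EE]FXEE[[EE]FXEE[EE]FXEE][EE]EEEX[XX][EE]FXEEEEEEEEE[EE]EEEX[XX][EE]FXEEEE[[EE]EEEX[XX][EE]FXEEEE[EE]EEEX[XX][EE]FXEEEE]


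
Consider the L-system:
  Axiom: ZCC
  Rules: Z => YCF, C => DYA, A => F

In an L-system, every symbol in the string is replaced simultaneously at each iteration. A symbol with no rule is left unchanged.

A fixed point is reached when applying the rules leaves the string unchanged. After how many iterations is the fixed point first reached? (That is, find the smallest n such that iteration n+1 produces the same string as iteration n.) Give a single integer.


Answer: 3

Derivation:
Step 0: ZCC
Step 1: YCFDYADYA
Step 2: YDYAFDYFDYF
Step 3: YDYFFDYFDYF
Step 4: YDYFFDYFDYF  (unchanged — fixed point at step 3)


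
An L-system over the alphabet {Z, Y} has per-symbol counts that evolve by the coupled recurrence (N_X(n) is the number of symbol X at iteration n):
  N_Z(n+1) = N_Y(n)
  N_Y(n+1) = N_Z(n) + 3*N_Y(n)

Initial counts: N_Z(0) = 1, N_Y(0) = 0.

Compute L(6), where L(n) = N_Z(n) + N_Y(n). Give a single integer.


Step 0: N_Z=1, N_Y=0, L=1
Step 1: N_Z=0, N_Y=1, L=1
Step 2: N_Z=1, N_Y=3, L=4
Step 3: N_Z=3, N_Y=10, L=13
Step 4: N_Z=10, N_Y=33, L=43
Step 5: N_Z=33, N_Y=109, L=142
Step 6: N_Z=109, N_Y=360, L=469

Answer: 469


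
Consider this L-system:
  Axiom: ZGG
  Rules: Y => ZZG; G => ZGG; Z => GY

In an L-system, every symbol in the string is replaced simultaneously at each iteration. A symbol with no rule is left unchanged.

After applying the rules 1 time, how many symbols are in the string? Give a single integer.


Step 0: length = 3
Step 1: length = 8

Answer: 8


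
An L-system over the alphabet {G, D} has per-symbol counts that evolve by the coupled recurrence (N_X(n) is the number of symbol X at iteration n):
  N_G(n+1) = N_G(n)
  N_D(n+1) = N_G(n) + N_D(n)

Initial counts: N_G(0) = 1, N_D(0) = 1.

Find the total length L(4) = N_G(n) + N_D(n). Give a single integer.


Answer: 6

Derivation:
Step 0: N_G=1, N_D=1, L=2
Step 1: N_G=1, N_D=2, L=3
Step 2: N_G=1, N_D=3, L=4
Step 3: N_G=1, N_D=4, L=5
Step 4: N_G=1, N_D=5, L=6


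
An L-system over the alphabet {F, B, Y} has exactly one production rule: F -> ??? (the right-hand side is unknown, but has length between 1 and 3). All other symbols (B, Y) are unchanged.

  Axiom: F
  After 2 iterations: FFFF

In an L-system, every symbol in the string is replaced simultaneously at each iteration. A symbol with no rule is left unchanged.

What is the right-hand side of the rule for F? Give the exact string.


Answer: FF

Derivation:
Trying F -> FF:
  Step 0: F
  Step 1: FF
  Step 2: FFFF
Matches the given result.


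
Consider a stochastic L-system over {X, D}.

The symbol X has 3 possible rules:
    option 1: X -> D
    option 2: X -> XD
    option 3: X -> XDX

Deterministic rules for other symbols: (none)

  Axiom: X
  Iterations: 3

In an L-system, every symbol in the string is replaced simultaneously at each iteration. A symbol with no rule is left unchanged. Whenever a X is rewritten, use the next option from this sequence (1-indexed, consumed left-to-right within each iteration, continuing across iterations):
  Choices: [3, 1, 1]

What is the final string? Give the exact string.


Step 0: X
Step 1: XDX  (used choices [3])
Step 2: DDD  (used choices [1, 1])
Step 3: DDD  (used choices [])

Answer: DDD


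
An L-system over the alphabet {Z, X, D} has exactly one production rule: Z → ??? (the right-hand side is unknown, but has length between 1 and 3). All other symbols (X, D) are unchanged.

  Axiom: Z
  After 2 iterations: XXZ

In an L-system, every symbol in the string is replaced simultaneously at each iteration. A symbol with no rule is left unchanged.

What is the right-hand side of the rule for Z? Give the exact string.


Trying Z → XZ:
  Step 0: Z
  Step 1: XZ
  Step 2: XXZ
Matches the given result.

Answer: XZ


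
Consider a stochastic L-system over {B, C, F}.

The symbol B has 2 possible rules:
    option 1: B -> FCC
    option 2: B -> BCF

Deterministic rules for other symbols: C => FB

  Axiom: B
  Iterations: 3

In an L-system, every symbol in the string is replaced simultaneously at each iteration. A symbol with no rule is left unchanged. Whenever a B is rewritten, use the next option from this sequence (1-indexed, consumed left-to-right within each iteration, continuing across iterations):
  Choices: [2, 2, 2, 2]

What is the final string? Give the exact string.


Answer: BCFFBFFBCFF

Derivation:
Step 0: B
Step 1: BCF  (used choices [2])
Step 2: BCFFBF  (used choices [2])
Step 3: BCFFBFFBCFF  (used choices [2, 2])


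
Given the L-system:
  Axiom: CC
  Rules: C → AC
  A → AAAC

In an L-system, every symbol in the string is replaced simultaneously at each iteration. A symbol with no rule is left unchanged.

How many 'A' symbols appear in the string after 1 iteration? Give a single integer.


Answer: 2

Derivation:
Step 0: CC  (0 'A')
Step 1: ACAC  (2 'A')


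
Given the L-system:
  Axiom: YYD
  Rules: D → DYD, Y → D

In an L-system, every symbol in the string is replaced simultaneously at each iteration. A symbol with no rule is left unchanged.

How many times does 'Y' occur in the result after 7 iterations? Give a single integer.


Step 0: length=3, 'Y' count=2
Step 1: length=5, 'Y' count=1
Step 2: length=13, 'Y' count=4
Step 3: length=31, 'Y' count=9
Step 4: length=75, 'Y' count=22
Step 5: length=181, 'Y' count=53
Step 6: length=437, 'Y' count=128
Step 7: length=1055, 'Y' count=309
Final string: DYDDDYDDYDDYDDDYDDYDDDYDDYDDDYDDYDDYDDDYDDYDDDYDDYDDYDDDYDDYDDDYDDYDDYDDDYDDYDDDYDDYDDDYDDYDDYDDDYDDYDDDYDDYDDYDDDYDDYDDDYDDYDDDYDDYDDYDDDYDDYDDDYDDYDDYDDDYDDYDDDYDDYDDDYDDYDDYDDDYDDYDDDYDDYDDYDDDYDDYDDDYDDYDDYDDDYDDYDDDYDDYDDDYDDYDDYDDDYDDYDDDYDDYDDYDDDYDDYDDDYDDYDDDYDDYDDYDDDYDDYDDDYDDYDDYDDDYDDYDDDYDDYDDYDDDYDDYDDDYDDYDDDYDDYDDYDDDYDDYDDDYDDYDDYDDDYDDYDDDYDDYDDDYDDYDDYDDDYDDYDDDYDDYDDYDDDYDDYDDDYDDYDDDYDDYDDYDDDYDDYDDDYDDYDDYDDDYDDYDDDYDDYDDYDDDYDDYDDDYDDYDDDYDDYDDYDDDYDDYDDDYDDYDDYDDDYDDYDDDYDDYDDDYDDYDDYDDDYDDYDDDYDDYDDYDDDYDDYDDDYDDYDDYDDDYDDYDDDYDDYDDDYDDYDDYDDDYDDYDDDYDDYDDYDDDYDDYDDDYDDYDDDYDDYDDYDDDYDDYDDDYDDYDDYDDDYDDYDDDYDDYDDDYDDYDDYDDDYDDYDDDYDDYDDYDDDYDDYDDDYDDYDDYDDDYDDYDDDYDDYDDDYDDYDDYDDDYDDYDDDYDDYDDYDDDYDDYDDDYDDYDDDYDDYDDYDDDYDDYDDDYDDYDDYDDDYDDYDDDYDDYDDYDDDYDDYDDDYDDYDDDYDDYDDYDDDYDDYDDDYDDYDDYDDDYDDYDDDYDDYDDDYDDYDDYDDDYDDYDDDYDDYDDYDDDYDDYDDDYDDYDDYDDDYDDYDDDYDDYDDDYDDYDDYDDDYDDYDDDYDDYDDYDDDYDDYDDDYDDYDDDYDDYDDYDDDYDDYDDDYDDYDDYDDDYDDYDDDYDDYDDDYDDYDDYDDDYDDYDDDYDDYDDYDDDYDDYDDDYDDYDDYDDDYDDYDDDYDDYDDDYDDYDDYDDDYD

Answer: 309


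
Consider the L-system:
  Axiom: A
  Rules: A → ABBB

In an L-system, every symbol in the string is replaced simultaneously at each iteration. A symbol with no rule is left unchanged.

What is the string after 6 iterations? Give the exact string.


Step 0: A
Step 1: ABBB
Step 2: ABBBBBB
Step 3: ABBBBBBBBB
Step 4: ABBBBBBBBBBBB
Step 5: ABBBBBBBBBBBBBBB
Step 6: ABBBBBBBBBBBBBBBBBB

Answer: ABBBBBBBBBBBBBBBBBB


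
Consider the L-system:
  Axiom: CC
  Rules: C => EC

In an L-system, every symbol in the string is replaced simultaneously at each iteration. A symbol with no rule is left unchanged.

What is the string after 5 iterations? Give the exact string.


Answer: EEEEECEEEEEC

Derivation:
Step 0: CC
Step 1: ECEC
Step 2: EECEEC
Step 3: EEECEEEC
Step 4: EEEECEEEEC
Step 5: EEEEECEEEEEC


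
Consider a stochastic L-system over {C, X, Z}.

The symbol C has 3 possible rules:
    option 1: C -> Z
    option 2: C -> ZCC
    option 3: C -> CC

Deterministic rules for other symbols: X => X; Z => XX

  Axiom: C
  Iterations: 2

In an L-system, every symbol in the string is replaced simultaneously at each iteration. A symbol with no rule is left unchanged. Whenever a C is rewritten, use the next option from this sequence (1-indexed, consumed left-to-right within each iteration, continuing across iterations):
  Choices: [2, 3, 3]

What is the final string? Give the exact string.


Answer: XXCCCC

Derivation:
Step 0: C
Step 1: ZCC  (used choices [2])
Step 2: XXCCCC  (used choices [3, 3])


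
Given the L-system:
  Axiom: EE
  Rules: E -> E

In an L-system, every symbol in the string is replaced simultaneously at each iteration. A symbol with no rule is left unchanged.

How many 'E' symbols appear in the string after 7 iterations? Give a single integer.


Step 0: EE  (2 'E')
Step 1: EE  (2 'E')
Step 2: EE  (2 'E')
Step 3: EE  (2 'E')
Step 4: EE  (2 'E')
Step 5: EE  (2 'E')
Step 6: EE  (2 'E')
Step 7: EE  (2 'E')

Answer: 2


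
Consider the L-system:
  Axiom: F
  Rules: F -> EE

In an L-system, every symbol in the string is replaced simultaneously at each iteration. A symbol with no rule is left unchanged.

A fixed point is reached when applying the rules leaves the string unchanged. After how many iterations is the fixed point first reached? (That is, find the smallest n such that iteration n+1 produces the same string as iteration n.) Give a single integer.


Answer: 1

Derivation:
Step 0: F
Step 1: EE
Step 2: EE  (unchanged — fixed point at step 1)


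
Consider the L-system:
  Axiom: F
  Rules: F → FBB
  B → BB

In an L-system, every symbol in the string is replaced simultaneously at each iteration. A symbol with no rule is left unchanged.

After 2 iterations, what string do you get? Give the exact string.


Answer: FBBBBBB

Derivation:
Step 0: F
Step 1: FBB
Step 2: FBBBBBB


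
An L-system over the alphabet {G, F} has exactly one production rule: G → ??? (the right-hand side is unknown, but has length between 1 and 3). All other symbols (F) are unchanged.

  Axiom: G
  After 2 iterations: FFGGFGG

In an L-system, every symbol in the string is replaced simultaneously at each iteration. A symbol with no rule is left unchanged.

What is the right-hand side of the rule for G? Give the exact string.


Trying G → FGG:
  Step 0: G
  Step 1: FGG
  Step 2: FFGGFGG
Matches the given result.

Answer: FGG


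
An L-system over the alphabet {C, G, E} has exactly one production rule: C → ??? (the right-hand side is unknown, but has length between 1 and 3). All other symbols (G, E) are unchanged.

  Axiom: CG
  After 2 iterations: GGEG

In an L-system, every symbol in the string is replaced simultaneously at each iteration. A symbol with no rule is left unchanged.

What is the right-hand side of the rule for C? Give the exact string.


Trying C → GGE:
  Step 0: CG
  Step 1: GGEG
  Step 2: GGEG
Matches the given result.

Answer: GGE


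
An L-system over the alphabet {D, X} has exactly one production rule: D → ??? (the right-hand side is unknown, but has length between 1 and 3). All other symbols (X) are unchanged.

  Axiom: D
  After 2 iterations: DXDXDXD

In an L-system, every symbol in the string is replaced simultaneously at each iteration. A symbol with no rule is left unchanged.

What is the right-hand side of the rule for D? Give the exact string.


Answer: DXD

Derivation:
Trying D → DXD:
  Step 0: D
  Step 1: DXD
  Step 2: DXDXDXD
Matches the given result.


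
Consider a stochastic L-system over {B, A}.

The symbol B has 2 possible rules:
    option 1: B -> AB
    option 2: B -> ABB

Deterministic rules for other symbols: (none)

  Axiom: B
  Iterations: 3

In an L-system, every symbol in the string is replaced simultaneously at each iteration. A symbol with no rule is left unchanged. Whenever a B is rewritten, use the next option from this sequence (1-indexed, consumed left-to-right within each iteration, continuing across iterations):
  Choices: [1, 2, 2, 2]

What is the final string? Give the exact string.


Step 0: B
Step 1: AB  (used choices [1])
Step 2: AABB  (used choices [2])
Step 3: AAABBABB  (used choices [2, 2])

Answer: AAABBABB


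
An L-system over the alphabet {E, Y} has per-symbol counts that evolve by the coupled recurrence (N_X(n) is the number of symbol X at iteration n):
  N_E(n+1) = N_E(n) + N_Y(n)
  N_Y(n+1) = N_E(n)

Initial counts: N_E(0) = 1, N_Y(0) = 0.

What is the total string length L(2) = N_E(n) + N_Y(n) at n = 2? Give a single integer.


Step 0: N_E=1, N_Y=0, L=1
Step 1: N_E=1, N_Y=1, L=2
Step 2: N_E=2, N_Y=1, L=3

Answer: 3


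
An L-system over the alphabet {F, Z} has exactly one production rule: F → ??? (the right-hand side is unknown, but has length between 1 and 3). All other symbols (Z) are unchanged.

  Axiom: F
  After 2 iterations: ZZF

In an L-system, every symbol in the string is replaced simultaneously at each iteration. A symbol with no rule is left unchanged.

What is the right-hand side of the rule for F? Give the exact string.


Trying F → ZF:
  Step 0: F
  Step 1: ZF
  Step 2: ZZF
Matches the given result.

Answer: ZF


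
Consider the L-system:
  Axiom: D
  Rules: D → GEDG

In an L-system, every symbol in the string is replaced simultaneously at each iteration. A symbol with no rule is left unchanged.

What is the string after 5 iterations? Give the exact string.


Answer: GEGEGEGEGEDGGGGG

Derivation:
Step 0: D
Step 1: GEDG
Step 2: GEGEDGG
Step 3: GEGEGEDGGG
Step 4: GEGEGEGEDGGGG
Step 5: GEGEGEGEGEDGGGGG


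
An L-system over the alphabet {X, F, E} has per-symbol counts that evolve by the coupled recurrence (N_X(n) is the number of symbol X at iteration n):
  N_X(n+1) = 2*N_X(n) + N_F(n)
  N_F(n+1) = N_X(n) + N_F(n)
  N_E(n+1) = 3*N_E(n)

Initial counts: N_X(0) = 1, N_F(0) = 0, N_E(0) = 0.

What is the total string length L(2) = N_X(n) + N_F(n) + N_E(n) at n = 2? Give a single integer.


Answer: 8

Derivation:
Step 0: N_X=1, N_F=0, N_E=0, L=1
Step 1: N_X=2, N_F=1, N_E=0, L=3
Step 2: N_X=5, N_F=3, N_E=0, L=8


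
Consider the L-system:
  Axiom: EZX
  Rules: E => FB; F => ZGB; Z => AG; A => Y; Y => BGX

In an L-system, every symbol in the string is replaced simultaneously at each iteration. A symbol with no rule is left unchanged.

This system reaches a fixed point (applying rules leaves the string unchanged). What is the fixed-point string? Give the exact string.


Step 0: EZX
Step 1: FBAGX
Step 2: ZGBBYGX
Step 3: AGGBBBGXGX
Step 4: YGGBBBGXGX
Step 5: BGXGGBBBGXGX
Step 6: BGXGGBBBGXGX  (unchanged — fixed point at step 5)

Answer: BGXGGBBBGXGX


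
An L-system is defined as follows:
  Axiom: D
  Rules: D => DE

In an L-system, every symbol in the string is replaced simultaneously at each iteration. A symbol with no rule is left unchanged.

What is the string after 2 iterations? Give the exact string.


Answer: DEE

Derivation:
Step 0: D
Step 1: DE
Step 2: DEE


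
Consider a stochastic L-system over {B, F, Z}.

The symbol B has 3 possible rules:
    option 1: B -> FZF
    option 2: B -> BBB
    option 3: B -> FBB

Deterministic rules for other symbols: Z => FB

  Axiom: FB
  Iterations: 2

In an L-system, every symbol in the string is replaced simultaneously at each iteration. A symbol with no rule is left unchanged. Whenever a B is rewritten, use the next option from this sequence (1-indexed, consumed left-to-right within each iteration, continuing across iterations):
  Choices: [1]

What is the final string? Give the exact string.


Answer: FFFBF

Derivation:
Step 0: FB
Step 1: FFZF  (used choices [1])
Step 2: FFFBF  (used choices [])


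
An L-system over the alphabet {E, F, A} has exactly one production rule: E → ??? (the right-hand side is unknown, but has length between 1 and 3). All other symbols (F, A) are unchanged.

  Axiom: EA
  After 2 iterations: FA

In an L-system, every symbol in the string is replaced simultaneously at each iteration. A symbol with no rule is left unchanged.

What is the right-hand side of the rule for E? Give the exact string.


Answer: F

Derivation:
Trying E → F:
  Step 0: EA
  Step 1: FA
  Step 2: FA
Matches the given result.


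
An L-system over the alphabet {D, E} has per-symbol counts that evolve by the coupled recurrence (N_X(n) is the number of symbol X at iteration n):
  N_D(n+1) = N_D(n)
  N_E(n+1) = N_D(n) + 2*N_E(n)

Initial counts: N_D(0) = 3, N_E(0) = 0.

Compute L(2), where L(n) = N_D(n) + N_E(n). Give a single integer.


Step 0: N_D=3, N_E=0, L=3
Step 1: N_D=3, N_E=3, L=6
Step 2: N_D=3, N_E=9, L=12

Answer: 12


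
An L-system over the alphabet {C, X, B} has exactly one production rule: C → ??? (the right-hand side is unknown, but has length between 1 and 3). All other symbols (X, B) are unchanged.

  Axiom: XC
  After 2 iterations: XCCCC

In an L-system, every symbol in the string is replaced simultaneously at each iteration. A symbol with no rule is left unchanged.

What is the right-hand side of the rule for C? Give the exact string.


Trying C → CC:
  Step 0: XC
  Step 1: XCC
  Step 2: XCCCC
Matches the given result.

Answer: CC


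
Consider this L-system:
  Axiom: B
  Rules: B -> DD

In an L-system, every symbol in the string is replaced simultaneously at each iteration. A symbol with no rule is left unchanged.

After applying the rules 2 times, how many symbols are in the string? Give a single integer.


Answer: 2

Derivation:
Step 0: length = 1
Step 1: length = 2
Step 2: length = 2


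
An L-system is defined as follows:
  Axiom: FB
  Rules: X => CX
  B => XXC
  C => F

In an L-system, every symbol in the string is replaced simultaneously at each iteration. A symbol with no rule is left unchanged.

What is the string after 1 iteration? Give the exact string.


Step 0: FB
Step 1: FXXC

Answer: FXXC


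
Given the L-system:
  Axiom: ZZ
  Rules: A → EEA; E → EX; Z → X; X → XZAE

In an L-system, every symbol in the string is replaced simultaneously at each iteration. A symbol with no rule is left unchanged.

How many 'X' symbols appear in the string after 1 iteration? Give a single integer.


Step 0: ZZ  (0 'X')
Step 1: XX  (2 'X')

Answer: 2


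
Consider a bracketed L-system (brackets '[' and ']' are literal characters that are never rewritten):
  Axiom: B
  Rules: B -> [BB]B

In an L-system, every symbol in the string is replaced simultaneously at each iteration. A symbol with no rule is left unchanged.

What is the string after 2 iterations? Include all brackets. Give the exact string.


Step 0: B
Step 1: [BB]B
Step 2: [[BB]B[BB]B][BB]B

Answer: [[BB]B[BB]B][BB]B


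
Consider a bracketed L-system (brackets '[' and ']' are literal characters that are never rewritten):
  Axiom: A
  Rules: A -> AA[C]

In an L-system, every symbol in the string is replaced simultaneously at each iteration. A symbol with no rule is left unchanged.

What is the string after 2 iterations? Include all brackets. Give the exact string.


Answer: AA[C]AA[C][C]

Derivation:
Step 0: A
Step 1: AA[C]
Step 2: AA[C]AA[C][C]


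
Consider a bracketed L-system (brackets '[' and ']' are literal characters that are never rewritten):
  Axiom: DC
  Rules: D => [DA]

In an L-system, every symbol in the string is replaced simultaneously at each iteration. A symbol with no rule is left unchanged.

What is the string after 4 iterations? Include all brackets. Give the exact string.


Answer: [[[[DA]A]A]A]C

Derivation:
Step 0: DC
Step 1: [DA]C
Step 2: [[DA]A]C
Step 3: [[[DA]A]A]C
Step 4: [[[[DA]A]A]A]C


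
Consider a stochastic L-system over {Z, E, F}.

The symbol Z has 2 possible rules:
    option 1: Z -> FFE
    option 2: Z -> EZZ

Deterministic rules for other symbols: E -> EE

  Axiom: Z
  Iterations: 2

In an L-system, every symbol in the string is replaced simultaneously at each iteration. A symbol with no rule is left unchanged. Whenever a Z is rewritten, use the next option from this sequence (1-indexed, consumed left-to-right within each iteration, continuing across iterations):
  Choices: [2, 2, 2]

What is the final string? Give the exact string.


Step 0: Z
Step 1: EZZ  (used choices [2])
Step 2: EEEZZEZZ  (used choices [2, 2])

Answer: EEEZZEZZ


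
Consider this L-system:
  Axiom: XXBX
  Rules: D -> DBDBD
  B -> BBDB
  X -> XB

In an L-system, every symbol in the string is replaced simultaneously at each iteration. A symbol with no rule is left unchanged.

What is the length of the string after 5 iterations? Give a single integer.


Answer: 2698

Derivation:
Step 0: length = 4
Step 1: length = 10
Step 2: length = 35
Step 3: length = 143
Step 4: length = 616
Step 5: length = 2698


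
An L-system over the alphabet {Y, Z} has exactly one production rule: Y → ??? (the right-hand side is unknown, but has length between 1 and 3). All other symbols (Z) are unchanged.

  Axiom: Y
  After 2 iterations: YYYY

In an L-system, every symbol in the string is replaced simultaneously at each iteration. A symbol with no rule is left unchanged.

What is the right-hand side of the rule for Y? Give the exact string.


Answer: YY

Derivation:
Trying Y → YY:
  Step 0: Y
  Step 1: YY
  Step 2: YYYY
Matches the given result.


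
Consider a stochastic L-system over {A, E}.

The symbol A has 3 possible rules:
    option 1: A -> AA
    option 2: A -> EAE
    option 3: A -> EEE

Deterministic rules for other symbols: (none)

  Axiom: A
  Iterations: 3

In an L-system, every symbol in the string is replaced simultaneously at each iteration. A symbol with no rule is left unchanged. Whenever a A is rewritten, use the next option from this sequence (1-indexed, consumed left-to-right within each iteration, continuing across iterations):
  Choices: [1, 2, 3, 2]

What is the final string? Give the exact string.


Answer: EEAEEEEE

Derivation:
Step 0: A
Step 1: AA  (used choices [1])
Step 2: EAEEEE  (used choices [2, 3])
Step 3: EEAEEEEE  (used choices [2])


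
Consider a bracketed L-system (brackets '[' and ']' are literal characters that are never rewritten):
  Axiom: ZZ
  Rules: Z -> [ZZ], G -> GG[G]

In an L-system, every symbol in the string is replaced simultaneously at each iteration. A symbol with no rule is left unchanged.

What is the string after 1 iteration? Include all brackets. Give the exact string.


Step 0: ZZ
Step 1: [ZZ][ZZ]

Answer: [ZZ][ZZ]


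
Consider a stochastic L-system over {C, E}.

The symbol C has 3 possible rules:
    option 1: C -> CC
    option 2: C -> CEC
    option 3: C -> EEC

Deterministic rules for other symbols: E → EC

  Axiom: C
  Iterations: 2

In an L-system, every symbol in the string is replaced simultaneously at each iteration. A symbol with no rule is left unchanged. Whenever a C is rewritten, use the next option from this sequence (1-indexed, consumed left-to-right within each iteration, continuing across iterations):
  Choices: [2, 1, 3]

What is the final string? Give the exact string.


Step 0: C
Step 1: CEC  (used choices [2])
Step 2: CCECEEC  (used choices [1, 3])

Answer: CCECEEC


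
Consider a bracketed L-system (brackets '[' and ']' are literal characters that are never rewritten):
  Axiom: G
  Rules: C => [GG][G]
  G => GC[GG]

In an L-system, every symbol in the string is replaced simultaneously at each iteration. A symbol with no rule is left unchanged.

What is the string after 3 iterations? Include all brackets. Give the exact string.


Step 0: G
Step 1: GC[GG]
Step 2: GC[GG][GG][G][GC[GG]GC[GG]]
Step 3: GC[GG][GG][G][GC[GG]GC[GG]][GC[GG]GC[GG]][GC[GG]][GC[GG][GG][G][GC[GG]GC[GG]]GC[GG][GG][G][GC[GG]GC[GG]]]

Answer: GC[GG][GG][G][GC[GG]GC[GG]][GC[GG]GC[GG]][GC[GG]][GC[GG][GG][G][GC[GG]GC[GG]]GC[GG][GG][G][GC[GG]GC[GG]]]


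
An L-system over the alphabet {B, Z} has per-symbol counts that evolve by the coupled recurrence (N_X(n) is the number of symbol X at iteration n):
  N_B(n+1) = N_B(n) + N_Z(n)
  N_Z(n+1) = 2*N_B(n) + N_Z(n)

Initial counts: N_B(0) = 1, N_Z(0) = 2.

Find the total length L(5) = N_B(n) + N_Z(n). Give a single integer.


Step 0: N_B=1, N_Z=2, L=3
Step 1: N_B=3, N_Z=4, L=7
Step 2: N_B=7, N_Z=10, L=17
Step 3: N_B=17, N_Z=24, L=41
Step 4: N_B=41, N_Z=58, L=99
Step 5: N_B=99, N_Z=140, L=239

Answer: 239


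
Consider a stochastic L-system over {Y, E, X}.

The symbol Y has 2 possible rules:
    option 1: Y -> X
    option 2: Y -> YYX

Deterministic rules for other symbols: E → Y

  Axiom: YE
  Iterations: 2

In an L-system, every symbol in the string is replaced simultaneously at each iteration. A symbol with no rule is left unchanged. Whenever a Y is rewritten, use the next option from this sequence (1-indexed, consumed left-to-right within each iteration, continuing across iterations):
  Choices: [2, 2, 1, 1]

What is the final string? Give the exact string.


Answer: YYXXXX

Derivation:
Step 0: YE
Step 1: YYXY  (used choices [2])
Step 2: YYXXXX  (used choices [2, 1, 1])


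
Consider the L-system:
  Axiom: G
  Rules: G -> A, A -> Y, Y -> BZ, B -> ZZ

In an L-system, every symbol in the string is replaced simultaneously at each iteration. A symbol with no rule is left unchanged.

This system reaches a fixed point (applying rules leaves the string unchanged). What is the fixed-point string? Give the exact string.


Answer: ZZZ

Derivation:
Step 0: G
Step 1: A
Step 2: Y
Step 3: BZ
Step 4: ZZZ
Step 5: ZZZ  (unchanged — fixed point at step 4)


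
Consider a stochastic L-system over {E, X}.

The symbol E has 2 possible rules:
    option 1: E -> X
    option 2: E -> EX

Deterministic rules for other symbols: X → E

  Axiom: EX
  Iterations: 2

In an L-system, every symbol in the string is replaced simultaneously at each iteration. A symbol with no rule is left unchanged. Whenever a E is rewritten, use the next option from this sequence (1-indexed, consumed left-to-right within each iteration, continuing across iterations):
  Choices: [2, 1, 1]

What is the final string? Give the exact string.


Step 0: EX
Step 1: EXE  (used choices [2])
Step 2: XEX  (used choices [1, 1])

Answer: XEX
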